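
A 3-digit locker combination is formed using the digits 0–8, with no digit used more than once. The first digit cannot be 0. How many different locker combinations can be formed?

The first digit has 9−1 = 8 choices (anything except 0).
The remaining 2 digits are filled from the other 8 symbols without repetition: 8 × 7 = 56.
Total: 8 × 56 = 448.

448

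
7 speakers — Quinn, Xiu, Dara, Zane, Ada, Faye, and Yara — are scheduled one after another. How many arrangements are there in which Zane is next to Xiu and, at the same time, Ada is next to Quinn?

480

Treat {Zane,Xiu} as one block (2 orders) and {Ada,Quinn} as another (2 orders).
That leaves 5 units to arrange: 2 × 2 × 5! = 4 × 120 = 480.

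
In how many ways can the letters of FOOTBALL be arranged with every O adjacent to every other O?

2520

Treat the 2 copies of O as a single block. The multiset to arrange is then {OO, A, B, F, L, L, T}, 7 items in all.
That gives (7)!/(2!) = 2520 arrangements.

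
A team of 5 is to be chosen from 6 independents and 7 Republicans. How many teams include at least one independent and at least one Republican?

1260

With no constraint there are C(13,5) = 1287 possible selections.
Selections missing a whole group: no independents → C(7,5) = 21; no Republicans → C(6,5) = 6.
Both groups omitted at once is impossible, so 1287 − 27 = 1260.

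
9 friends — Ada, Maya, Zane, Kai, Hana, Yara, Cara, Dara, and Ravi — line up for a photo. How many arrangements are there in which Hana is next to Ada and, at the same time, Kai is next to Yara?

Treat {Hana,Ada} as one block (2 orders) and {Kai,Yara} as another (2 orders).
That leaves 7 units to arrange: 2 × 2 × 7! = 4 × 5040 = 20160.

20160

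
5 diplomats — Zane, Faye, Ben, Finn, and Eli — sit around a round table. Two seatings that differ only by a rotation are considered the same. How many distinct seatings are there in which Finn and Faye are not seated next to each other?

12

All circular seatings of 5 people number (4)! = 24.
Those with Finn next to Faye: fuse the pair into one unit and seat 4 units around a circle — 2·(3)! = 12.
Subtracting, 24 − 12 = 12.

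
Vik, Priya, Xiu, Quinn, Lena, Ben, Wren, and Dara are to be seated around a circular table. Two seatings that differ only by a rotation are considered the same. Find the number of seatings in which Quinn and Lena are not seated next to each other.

All circular seatings of 8 people number (7)! = 5040.
Those with Quinn next to Lena: fuse the pair into one unit and seat 7 units around a circle — 2·(6)! = 1440.
Subtracting, 5040 − 1440 = 3600.

3600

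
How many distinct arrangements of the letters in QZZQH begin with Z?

Fix Z in the first position and arrange the remaining 4 letters.
Those 4 letters have Q appearing twice, giving (4)!/(2!) = 12.

12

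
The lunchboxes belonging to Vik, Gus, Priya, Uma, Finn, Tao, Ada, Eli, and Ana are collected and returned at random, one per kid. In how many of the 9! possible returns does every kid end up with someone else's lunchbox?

133496

Let Aᵢ be the assignments in which kid i gets their own lunchbox. We want the size of the complement of A₁∪…∪A_9.
By inclusion–exclusion this is Σ_{j=0}^{9} (−1)^j C(9,j)·(9−j)!.
Computing: 362880 − 362880 + 181440 − 60480 + 15120 − 3024 + 504 − 72 + 9 − 1 = 133496.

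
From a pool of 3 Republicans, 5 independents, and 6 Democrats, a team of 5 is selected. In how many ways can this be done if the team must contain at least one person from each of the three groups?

1365

Total 5-person selections from all 14: C(14,5) = 2002.
Subtract selections that omit an entire group: no Republicans → C(11,5) = 462; no independents → C(9,5) = 126; no Democrats → C(8,5) = 56.
Add back selections omitting two groups (i.e. drawn from a single group): C(3,5) + C(5,5) + C(6,5) = 7.
By inclusion–exclusion: 2002 − 644 + 7 = 1365.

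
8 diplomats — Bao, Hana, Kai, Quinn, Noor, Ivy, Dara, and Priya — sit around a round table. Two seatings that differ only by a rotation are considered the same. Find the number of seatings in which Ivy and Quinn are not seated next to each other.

All circular seatings of 8 people number (7)! = 5040.
Seatings with Ivy beside Quinn: treat them as a block with 2 internal orders, giving 2 × (6)! = 1440.
Subtracting, 5040 − 1440 = 3600.

3600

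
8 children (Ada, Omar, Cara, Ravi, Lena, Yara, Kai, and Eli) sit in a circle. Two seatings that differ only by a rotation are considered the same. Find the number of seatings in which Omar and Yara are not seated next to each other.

3600

Without the restriction there are (7)! = 5040 seatings.
Seatings with Omar beside Yara: treat them as a block with 2 internal orders, giving 2 × (6)! = 1440.
Subtracting, 5040 − 1440 = 3600.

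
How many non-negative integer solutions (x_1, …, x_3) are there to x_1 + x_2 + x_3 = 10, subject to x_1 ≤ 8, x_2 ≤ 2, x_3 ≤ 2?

Ignoring the caps, the number of non-negative solutions to x_1+…+x_3 = 10 is C(12,2) = 66.
Subtract solutions that violate a single cap (substitute x_i' = x_i − (cap_i+1)): x_1 ≥ 9 gives C(3,2) = 3; x_2 ≥ 3 gives C(9,2) = 36; x_3 ≥ 3 gives C(9,2) = 36. Together 75.
Add back pairs where two caps are both exceeded: 0 + 0 + 15 = 15.
By inclusion–exclusion the count is 66 − 75 + 15 = 6.

6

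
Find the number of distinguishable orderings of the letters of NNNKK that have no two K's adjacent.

6

Total arrangements of NNNKK: 5!/(3!·2!) = 10.
Arrangements with the K's together: treat KK as one letter, giving (4)!/(3!) = 4.
Subtracting, 10 − 4 = 6 arrangements keep the K's apart.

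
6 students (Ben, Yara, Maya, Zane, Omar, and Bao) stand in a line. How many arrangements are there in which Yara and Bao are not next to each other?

There are 6! = 720 arrangements in all. If Yara and Bao are adjacent, merging them into one block gives 2·(5)! = 240 arrangements.
Complementary counting: 720 − 240 = 480.

480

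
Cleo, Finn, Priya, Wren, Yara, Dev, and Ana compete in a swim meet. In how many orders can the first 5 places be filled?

2520

There are 7 choices for 1st place, 6 for 2nd, and so on down to 3 for position 5.
That gives 7 × 6 × 5 × 4 × 3 = 2520.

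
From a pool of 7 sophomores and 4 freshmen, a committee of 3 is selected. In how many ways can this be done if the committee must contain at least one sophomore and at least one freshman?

126

Total 3-person selections from all 11: C(11,3) = 165.
Selections missing a whole group: no sophomores → C(4,3) = 4; no freshmen → C(7,3) = 35.
Both groups omitted at once is impossible, so 165 − 39 = 126.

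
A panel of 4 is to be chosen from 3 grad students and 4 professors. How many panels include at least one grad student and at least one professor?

34

With no constraint there are C(7,4) = 35 possible selections.
Selections missing a whole group: no grad students → C(4,4) = 1; no professors → C(3,4) = 0.
Both groups omitted at once is impossible, so 35 − 1 = 34.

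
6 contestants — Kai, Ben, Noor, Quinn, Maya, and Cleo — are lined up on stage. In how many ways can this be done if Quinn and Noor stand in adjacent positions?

Place the 4 others and the Quinn-Noor pair as 5 objects in a line; the pair has 2 internal arrangements.
So the count is 2·(5)! = 240.

240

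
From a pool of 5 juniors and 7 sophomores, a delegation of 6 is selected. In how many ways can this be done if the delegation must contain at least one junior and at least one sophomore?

917

With no constraint there are C(12,6) = 924 possible selections.
Selections missing a whole group: no juniors → C(7,6) = 7; no sophomores → C(5,6) = 0.
Both groups omitted at once is impossible, so 924 − 7 = 917.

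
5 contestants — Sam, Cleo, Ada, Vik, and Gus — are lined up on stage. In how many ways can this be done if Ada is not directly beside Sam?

72

Of the 5! = 120 arrangements, those with Ada and Sam adjacent number 2 × 4! = 48 (treat the pair as a block with 2 internal orders).
Complementary counting: 120 − 48 = 72.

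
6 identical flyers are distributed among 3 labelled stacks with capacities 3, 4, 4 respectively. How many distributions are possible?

16

Without the upper bounds there are C(8,2) = 28 ways to split 6 among 3 stacks.
Subtract solutions that violate a single cap (substitute x_i' = x_i − (cap_i+1)): x_1 ≥ 4 gives C(4,2) = 6; x_2 ≥ 5 gives C(3,2) = 3; x_3 ≥ 5 gives C(3,2) = 3. Together 12.
No two caps can be exceeded simultaneously, so the pair terms are all 0.
By inclusion–exclusion the count is 28 − 12 + 0 = 16.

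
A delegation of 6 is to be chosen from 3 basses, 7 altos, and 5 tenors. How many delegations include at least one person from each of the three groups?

Unrestricted: C(15,6) = 5005 ways to pick any 6 of the 15.
Subtract selections that omit an entire group: no basses → C(12,6) = 924; no altos → C(8,6) = 28; no tenors → C(10,6) = 210.
Add back selections omitting two groups (i.e. drawn from a single group): C(3,6) + C(7,6) + C(5,6) = 7.
By inclusion–exclusion: 5005 − 1162 + 7 = 3850.

3850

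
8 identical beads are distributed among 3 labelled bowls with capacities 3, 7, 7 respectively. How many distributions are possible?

By stars and bars, unrestricted non-negative solutions to x_1+…+x_3 = 8 number C(8+2,2) = 45.
Subtract solutions that violate a single cap (substitute x_i' = x_i − (cap_i+1)): x_1 ≥ 4 gives C(6,2) = 15; x_2 ≥ 8 gives C(2,2) = 1; x_3 ≥ 8 gives C(2,2) = 1. Together 17.
No two caps can be exceeded simultaneously, so the pair terms are all 0.
By inclusion–exclusion the count is 45 − 17 + 0 = 28.

28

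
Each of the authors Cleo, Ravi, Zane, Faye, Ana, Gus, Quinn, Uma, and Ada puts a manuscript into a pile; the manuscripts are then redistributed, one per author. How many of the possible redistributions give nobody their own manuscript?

133496

Let Aᵢ be the assignments in which author i gets their own manuscript. We want the size of the complement of A₁∪…∪A_9.
By inclusion–exclusion this is Σ_{j=0}^{9} (−1)^j C(9,j)·(9−j)!.
Computing: 362880 − 362880 + 181440 − 60480 + 15120 − 3024 + 504 − 72 + 9 − 1 = 133496.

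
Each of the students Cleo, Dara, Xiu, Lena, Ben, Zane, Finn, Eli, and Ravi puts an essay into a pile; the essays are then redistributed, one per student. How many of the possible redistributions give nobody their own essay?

133496

Count assignments avoiding every fixed point. For any j of the 9 students fixed to their own essay, the other 9−j can be arranged in (9−j)! ways.
By inclusion–exclusion this is Σ_{j=0}^{9} (−1)^j C(9,j)·(9−j)!.
Computing: 362880 − 362880 + 181440 − 60480 + 15120 − 3024 + 504 − 72 + 9 − 1 = 133496.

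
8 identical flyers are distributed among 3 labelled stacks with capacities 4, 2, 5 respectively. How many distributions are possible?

By stars and bars, unrestricted non-negative solutions to x_1+…+x_3 = 8 number C(8+2,2) = 45.
Subtract solutions that violate a single cap (substitute x_i' = x_i − (cap_i+1)): x_1 ≥ 5 gives C(5,2) = 10; x_2 ≥ 3 gives C(7,2) = 21; x_3 ≥ 6 gives C(4,2) = 6. Together 37.
Add back pairs where two caps are both exceeded: 1 + 0 + 0 = 1.
By inclusion–exclusion the count is 45 − 37 + 1 = 9.

9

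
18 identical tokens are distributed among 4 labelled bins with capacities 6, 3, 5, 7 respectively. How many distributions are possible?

20

Ignoring the caps, the number of non-negative solutions to x_1+…+x_4 = 18 is C(21,3) = 1330.
Subtract solutions that violate a single cap (substitute x_i' = x_i − (cap_i+1)): x_1 ≥ 7 gives C(14,3) = 364; x_2 ≥ 4 gives C(17,3) = 680; x_3 ≥ 6 gives C(15,3) = 455; x_4 ≥ 8 gives C(13,3) = 286. Together 1785.
Add back pairs where two caps are both exceeded: 120 + 56 + 20 + 165 + 84 + 35 = 480.
Subtract triples: 4 + 0 + 0 + 1 = 5.
By inclusion–exclusion the count is 1330 − 1785 + 480 − 5 = 20.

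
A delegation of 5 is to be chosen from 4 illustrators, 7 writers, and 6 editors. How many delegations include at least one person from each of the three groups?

4214

Total 5-person selections from all 17: C(17,5) = 6188.
Selections missing a whole group: no illustrators → C(13,5) = 1287; no writers → C(10,5) = 252; no editors → C(11,5) = 462.
Add back selections omitting two groups (i.e. drawn from a single group): C(4,5) + C(7,5) + C(6,5) = 27.
By inclusion–exclusion: 6188 − 2001 + 27 = 4214.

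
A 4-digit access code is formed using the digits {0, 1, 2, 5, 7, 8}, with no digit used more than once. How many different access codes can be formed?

360

Choose and order 4 of the 6 symbols: the first digit has 6 options, the next 5, then 4, 3.
That product is 6 × 5 × 4 × 3 = 360.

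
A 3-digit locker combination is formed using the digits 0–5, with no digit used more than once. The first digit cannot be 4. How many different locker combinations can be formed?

The first digit has 6−1 = 5 choices (anything except 4).
The remaining 2 digits are filled from the other 5 symbols without repetition: 5 × 4 = 20.
Total: 5 × 20 = 100.

100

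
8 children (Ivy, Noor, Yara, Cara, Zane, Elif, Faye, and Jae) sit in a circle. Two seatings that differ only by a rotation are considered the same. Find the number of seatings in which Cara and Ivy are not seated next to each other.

All circular seatings of 8 people number (7)! = 5040.
Those with Cara next to Ivy: fuse the pair into one unit and seat 7 units around a circle — 2·(6)! = 1440.
Subtracting, 5040 − 1440 = 3600.

3600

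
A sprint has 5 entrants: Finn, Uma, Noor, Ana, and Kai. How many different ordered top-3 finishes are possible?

There are 5 choices for 1st place, 4 for 2nd, and 3 for 3rd.
That gives 5 × 4 × 3 = 60.

60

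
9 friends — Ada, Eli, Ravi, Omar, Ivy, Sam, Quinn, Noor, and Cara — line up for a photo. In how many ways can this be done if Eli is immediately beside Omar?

Place the 7 others and the Eli-Omar pair as 8 objects in a line; the pair has 2 internal arrangements.
So the count is 2·(8)! = 80640.

80640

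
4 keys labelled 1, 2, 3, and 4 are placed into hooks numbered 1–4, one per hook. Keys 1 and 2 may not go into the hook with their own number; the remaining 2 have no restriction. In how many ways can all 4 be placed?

Let Aᵢ (for i ∈ {1, 2}) be the placements that put key i in its forbidden hook. Any j of these fix j positions, leaving (4−j)! ways to fill the rest, and there are C(2,j) ways to pick which j.
By inclusion–exclusion, the number of valid placements is Σ_{j=0}^{2} (−1)^j C(2,j)·(4−j)!.
Computing: 24 − 12 + 2 = 14.

14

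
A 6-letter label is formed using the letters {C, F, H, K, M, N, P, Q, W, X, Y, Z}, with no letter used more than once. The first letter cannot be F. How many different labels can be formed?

The first letter has 12−1 = 11 choices (anything except F).
The remaining 5 letters are filled from the other 11 symbols without repetition: 11 × 10 × 9 × 8 × 7 = 55440.
Total: 11 × 55440 = 609840.

609840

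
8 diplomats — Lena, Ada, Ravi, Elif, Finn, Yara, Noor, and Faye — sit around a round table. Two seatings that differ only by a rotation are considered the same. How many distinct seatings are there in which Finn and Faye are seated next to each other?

Treat {Finn, Faye} as one unit (2 internal orders) and seat the resulting 7 units around the table: (6)! circular arrangements.
So 2 × (6)! = 2 × 720 = 1440.

1440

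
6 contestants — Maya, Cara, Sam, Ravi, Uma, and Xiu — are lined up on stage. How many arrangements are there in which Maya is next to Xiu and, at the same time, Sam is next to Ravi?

96

Treat {Maya,Xiu} as one block (2 orders) and {Sam,Ravi} as another (2 orders).
That leaves 4 units to arrange: 2 × 2 × 4! = 4 × 24 = 96.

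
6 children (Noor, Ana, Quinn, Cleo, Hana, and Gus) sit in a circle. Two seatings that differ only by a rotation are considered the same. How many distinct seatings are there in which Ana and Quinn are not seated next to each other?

72

Without the restriction there are (5)! = 120 seatings.
Seatings with Ana beside Quinn: treat them as a block with 2 internal orders, giving 2 × (4)! = 48.
Subtracting, 120 − 48 = 72.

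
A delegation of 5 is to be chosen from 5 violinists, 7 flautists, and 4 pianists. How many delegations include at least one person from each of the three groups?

3010

Total 5-person selections from all 16: C(16,5) = 4368.
Selections missing a whole group: no violinists → C(11,5) = 462; no flautists → C(9,5) = 126; no pianists → C(12,5) = 792.
Add back selections omitting two groups (i.e. drawn from a single group): C(5,5) + C(7,5) + C(4,5) = 22.
By inclusion–exclusion: 4368 − 1380 + 22 = 3010.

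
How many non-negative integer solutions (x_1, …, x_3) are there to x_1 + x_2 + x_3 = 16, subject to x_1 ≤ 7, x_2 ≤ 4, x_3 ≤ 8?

Ignoring the caps, the number of non-negative solutions to x_1+…+x_3 = 16 is C(18,2) = 153.
Subtract solutions that violate a single cap (substitute x_i' = x_i − (cap_i+1)): x_1 ≥ 8 gives C(10,2) = 45; x_2 ≥ 5 gives C(13,2) = 78; x_3 ≥ 9 gives C(9,2) = 36. Together 159.
Add back pairs where two caps are both exceeded: 10 + 0 + 6 = 16.
By inclusion–exclusion the count is 153 − 159 + 16 = 10.

10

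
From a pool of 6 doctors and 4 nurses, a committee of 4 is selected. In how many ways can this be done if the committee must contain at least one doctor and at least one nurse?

194

With no constraint there are C(10,4) = 210 possible selections.
Subtract selections that omit an entire group: no doctors → C(4,4) = 1; no nurses → C(6,4) = 15.
Both groups omitted at once is impossible, so 210 − 16 = 194.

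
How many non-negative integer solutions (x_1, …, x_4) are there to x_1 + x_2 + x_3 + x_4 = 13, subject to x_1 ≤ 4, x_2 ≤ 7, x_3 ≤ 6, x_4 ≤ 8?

Without the upper bounds there are C(16,3) = 560 ways to split 13 among 4 variables.
Subtract solutions that violate a single cap (substitute x_i' = x_i − (cap_i+1)): x_1 ≥ 5 gives C(11,3) = 165; x_2 ≥ 8 gives C(8,3) = 56; x_3 ≥ 7 gives C(9,3) = 84; x_4 ≥ 9 gives C(7,3) = 35. Together 340.
Add back pairs where two caps are both exceeded: 1 + 4 + 0 + 0 + 0 + 0 = 5.
By inclusion–exclusion the count is 560 − 340 + 5 = 225.

225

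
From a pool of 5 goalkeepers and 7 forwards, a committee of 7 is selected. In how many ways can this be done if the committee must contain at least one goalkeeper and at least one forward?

With no constraint there are C(12,7) = 792 possible selections.
Selections missing a whole group: no goalkeepers → C(7,7) = 1; no forwards → C(5,7) = 0.
Both groups omitted at once is impossible, so 792 − 1 = 791.

791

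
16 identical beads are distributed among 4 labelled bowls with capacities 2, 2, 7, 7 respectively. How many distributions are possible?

10

By stars and bars, unrestricted non-negative solutions to x_1+…+x_4 = 16 number C(16+3,3) = 969.
Subtract solutions that violate a single cap (substitute x_i' = x_i − (cap_i+1)): x_1 ≥ 3 gives C(16,3) = 560; x_2 ≥ 3 gives C(16,3) = 560; x_3 ≥ 8 gives C(11,3) = 165; x_4 ≥ 8 gives C(11,3) = 165. Together 1450.
Add back pairs where two caps are both exceeded: 286 + 56 + 56 + 56 + 56 + 1 = 511.
Subtract triples: 10 + 10 + 0 + 0 = 20.
By inclusion–exclusion the count is 969 − 1450 + 511 − 20 = 10.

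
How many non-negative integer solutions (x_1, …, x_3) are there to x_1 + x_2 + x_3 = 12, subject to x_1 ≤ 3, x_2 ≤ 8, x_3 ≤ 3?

Without the upper bounds there are C(14,2) = 91 ways to split 12 among 3 variables.
Subtract solutions that violate a single cap (substitute x_i' = x_i − (cap_i+1)): x_1 ≥ 4 gives C(10,2) = 45; x_2 ≥ 9 gives C(5,2) = 10; x_3 ≥ 4 gives C(10,2) = 45. Together 100.
Add back pairs where two caps are both exceeded: 0 + 15 + 0 = 15.
By inclusion–exclusion the count is 91 − 100 + 15 = 6.

6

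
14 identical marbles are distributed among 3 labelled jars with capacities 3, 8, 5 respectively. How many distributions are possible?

Without the upper bounds there are C(16,2) = 120 ways to split 14 among 3 jars.
Subtract solutions that violate a single cap (substitute x_i' = x_i − (cap_i+1)): x_1 ≥ 4 gives C(12,2) = 66; x_2 ≥ 9 gives C(7,2) = 21; x_3 ≥ 6 gives C(10,2) = 45. Together 132.
Add back pairs where two caps are both exceeded: 3 + 15 + 0 = 18.
By inclusion–exclusion the count is 120 − 132 + 18 = 6.

6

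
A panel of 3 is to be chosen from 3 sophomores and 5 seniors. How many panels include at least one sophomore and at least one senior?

With no constraint there are C(8,3) = 56 possible selections.
Subtract selections that omit an entire group: no sophomores → C(5,3) = 10; no seniors → C(3,3) = 1.
Both groups omitted at once is impossible, so 56 − 11 = 45.

45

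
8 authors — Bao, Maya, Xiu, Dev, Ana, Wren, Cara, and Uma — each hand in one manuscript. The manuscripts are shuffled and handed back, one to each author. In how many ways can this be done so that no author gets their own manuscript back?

Let Aᵢ be the assignments in which author i gets their own manuscript. We want the size of the complement of A₁∪…∪A_8.
By inclusion–exclusion this is Σ_{j=0}^{8} (−1)^j C(8,j)·(8−j)!.
Computing: 40320 − 40320 + 20160 − 6720 + 1680 − 336 + 56 − 8 + 1 = 14833.

14833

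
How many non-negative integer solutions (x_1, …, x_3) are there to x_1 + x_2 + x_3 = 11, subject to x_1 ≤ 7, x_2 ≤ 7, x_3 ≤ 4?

30

By stars and bars, unrestricted non-negative solutions to x_1+…+x_3 = 11 number C(11+2,2) = 78.
Subtract solutions that violate a single cap (substitute x_i' = x_i − (cap_i+1)): x_1 ≥ 8 gives C(5,2) = 10; x_2 ≥ 8 gives C(5,2) = 10; x_3 ≥ 5 gives C(8,2) = 28. Together 48.
No two caps can be exceeded simultaneously, so the pair terms are all 0.
By inclusion–exclusion the count is 78 − 48 + 0 = 30.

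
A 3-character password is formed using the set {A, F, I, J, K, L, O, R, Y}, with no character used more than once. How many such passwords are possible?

Choose and order 3 of the 9 symbols: the first character has 9 options, the next 8, then 7.
9 × 8 × 7 = 504.

504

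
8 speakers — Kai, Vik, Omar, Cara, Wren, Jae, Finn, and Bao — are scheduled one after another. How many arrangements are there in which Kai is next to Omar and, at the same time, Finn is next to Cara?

2880

Treat {Kai,Omar} as one block (2 orders) and {Finn,Cara} as another (2 orders).
That leaves 6 units to arrange: 2 × 2 × 6! = 4 × 720 = 2880.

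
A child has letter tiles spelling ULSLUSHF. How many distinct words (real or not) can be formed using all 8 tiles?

5040

ULSLUSHF has 8 letters with L appearing twice, S appearing twice, and U appearing twice.
The number of distinct arrangements is 8!/(2!·2!·2!) = 40320/8 = 5040.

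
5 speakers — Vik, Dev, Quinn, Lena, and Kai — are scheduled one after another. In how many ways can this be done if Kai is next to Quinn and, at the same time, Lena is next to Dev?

24

Treat {Kai,Quinn} as one block (2 orders) and {Lena,Dev} as another (2 orders).
That leaves 3 units to arrange: 2 × 2 × 3! = 4 × 6 = 24.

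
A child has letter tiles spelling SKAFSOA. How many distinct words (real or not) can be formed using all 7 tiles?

1260

SKAFSOA has 7 letters with A appearing twice and S appearing twice.
The number of distinct arrangements is 7!/(2!·2!) = 5040/4 = 1260.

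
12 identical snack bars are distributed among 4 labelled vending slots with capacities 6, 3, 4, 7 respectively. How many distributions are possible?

Ignoring the caps, the number of non-negative solutions to x_1+…+x_4 = 12 is C(15,3) = 455.
Subtract solutions that violate a single cap (substitute x_i' = x_i − (cap_i+1)): x_1 ≥ 7 gives C(8,3) = 56; x_2 ≥ 4 gives C(11,3) = 165; x_3 ≥ 5 gives C(10,3) = 120; x_4 ≥ 8 gives C(7,3) = 35. Together 376.
Add back pairs where two caps are both exceeded: 4 + 1 + 0 + 20 + 1 + 0 = 26.
By inclusion–exclusion the count is 455 − 376 + 26 = 105.

105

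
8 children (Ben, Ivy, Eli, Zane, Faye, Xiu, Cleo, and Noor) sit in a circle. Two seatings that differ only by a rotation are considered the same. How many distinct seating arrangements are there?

Around a circle, 8 distinct people have 8!/8 = (7)! = 5040 rotationally distinct seatings.

5040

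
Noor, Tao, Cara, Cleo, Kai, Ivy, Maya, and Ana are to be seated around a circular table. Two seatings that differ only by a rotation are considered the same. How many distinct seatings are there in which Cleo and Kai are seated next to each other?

Glue Cleo and Kai into a block (2 internal orders). Seating 7 units around a circle gives (6)! arrangements.
So 2 × (6)! = 2 × 720 = 1440.

1440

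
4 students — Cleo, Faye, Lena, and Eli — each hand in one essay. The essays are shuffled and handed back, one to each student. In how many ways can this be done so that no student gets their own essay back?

9

Let Aᵢ be the assignments in which student i gets their own essay. We want the size of the complement of A₁∪…∪A_4.
By inclusion–exclusion this is Σ_{j=0}^{4} (−1)^j C(4,j)·(4−j)!.
Computing: 24 − 24 + 12 − 4 + 1 = 9.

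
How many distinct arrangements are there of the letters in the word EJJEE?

10

The 5 letters of EJJEE have repeats: E appearing 3 times and J appearing twice.
Dividing 5! = 120 by 3!·2! = 12 for the repeated letters gives 10.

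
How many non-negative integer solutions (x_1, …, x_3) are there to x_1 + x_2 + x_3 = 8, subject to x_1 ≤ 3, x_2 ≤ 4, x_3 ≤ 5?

Ignoring the caps, the number of non-negative solutions to x_1+…+x_3 = 8 is C(10,2) = 45.
Subtract solutions that violate a single cap (substitute x_i' = x_i − (cap_i+1)): x_1 ≥ 4 gives C(6,2) = 15; x_2 ≥ 5 gives C(5,2) = 10; x_3 ≥ 6 gives C(4,2) = 6. Together 31.
No two caps can be exceeded simultaneously, so the pair terms are all 0.
By inclusion–exclusion the count is 45 − 31 + 0 = 14.

14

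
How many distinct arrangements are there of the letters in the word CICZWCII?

CICZWCII has 8 letters with C appearing 3 times and I appearing 3 times.
Dividing 8! = 40320 by 3!·3! = 36 for the repeated letters gives 1120.

1120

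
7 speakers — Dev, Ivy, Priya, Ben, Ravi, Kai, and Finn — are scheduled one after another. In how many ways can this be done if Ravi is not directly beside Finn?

There are 7! = 5040 arrangements in all. If Ravi and Finn are adjacent, merging them into one block gives 2·(6)! = 1440 arrangements.
So 5040 − 1440 = 3600 arrangements keep them apart.

3600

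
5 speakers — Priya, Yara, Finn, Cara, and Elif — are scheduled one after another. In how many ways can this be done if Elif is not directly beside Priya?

72

There are 5! = 120 arrangements in all. If Elif and Priya are adjacent, merging them into one block gives 2·(4)! = 48 arrangements.
So 120 − 48 = 72 arrangements keep them apart.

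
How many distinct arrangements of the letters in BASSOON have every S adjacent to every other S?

360

Treat the 2 copies of S as a single block. The multiset to arrange is then {SS, A, B, N, O, O}, 6 items in all.
That gives (6)!/(2!) = 360 arrangements.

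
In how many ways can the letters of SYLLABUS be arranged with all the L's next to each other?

Treat the 2 copies of L as a single block. The multiset to arrange is then {LL, A, B, S, S, U, Y}, 7 items in all.
That gives (7)!/(2!) = 2520 arrangements.

2520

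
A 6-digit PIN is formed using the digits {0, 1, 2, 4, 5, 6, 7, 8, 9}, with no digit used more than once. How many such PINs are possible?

60480

This is a permutation of 6 out of 9: P(9,6) = 9!/3!.
9 × 8 × 7 × 6 × 5 × 4 = 60480.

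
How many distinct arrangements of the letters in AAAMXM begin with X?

10

Fix X in the first position and arrange the remaining 5 letters.
Those 5 letters have A appearing 3 times and M appearing twice, giving (5)!/(3!·2!) = 10.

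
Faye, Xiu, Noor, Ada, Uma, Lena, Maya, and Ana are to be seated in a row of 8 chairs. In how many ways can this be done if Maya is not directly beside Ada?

30240

There are 8! = 40320 arrangements in all. If Maya and Ada are adjacent, merging them into one block gives 2·(7)! = 10080 arrangements.
So 40320 − 10080 = 30240 arrangements keep them apart.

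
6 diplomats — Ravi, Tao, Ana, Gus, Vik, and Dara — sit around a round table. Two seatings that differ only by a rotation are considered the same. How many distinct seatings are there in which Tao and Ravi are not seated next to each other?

All circular seatings of 6 people number (5)! = 120.
Those with Tao next to Ravi: fuse the pair into one unit and seat 5 units around a circle — 2·(4)! = 48.
Subtracting, 120 − 48 = 72.

72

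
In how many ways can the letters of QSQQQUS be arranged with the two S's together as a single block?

Treat the 2 copies of S as a single block. The multiset to arrange is then {SS, Q, Q, Q, Q, U}, 6 items in all.
That gives (6)!/(4!) = 30 arrangements.

30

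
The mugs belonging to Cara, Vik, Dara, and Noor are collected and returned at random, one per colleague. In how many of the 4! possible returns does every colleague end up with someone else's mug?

9

Count assignments avoiding every fixed point. For any j of the 4 colleagues fixed to their own mug, the other 4−j can be arranged in (4−j)! ways.
By inclusion–exclusion this is Σ_{j=0}^{4} (−1)^j C(4,j)·(4−j)!.
Computing: 24 − 24 + 12 − 4 + 1 = 9.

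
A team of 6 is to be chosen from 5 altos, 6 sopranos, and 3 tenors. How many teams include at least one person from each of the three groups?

2430

With no constraint there are C(14,6) = 3003 possible selections.
Subtract selections that omit an entire group: no altos → C(9,6) = 84; no sopranos → C(8,6) = 28; no tenors → C(11,6) = 462.
Add back selections omitting two groups (i.e. drawn from a single group): C(5,6) + C(6,6) + C(3,6) = 1.
By inclusion–exclusion: 3003 − 574 + 1 = 2430.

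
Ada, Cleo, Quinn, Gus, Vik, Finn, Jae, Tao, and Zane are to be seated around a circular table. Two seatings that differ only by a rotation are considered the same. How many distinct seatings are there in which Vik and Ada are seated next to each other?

Treat {Vik, Ada} as one unit (2 internal orders) and seat the resulting 8 units around the table: (7)! circular arrangements.
So 2 × (7)! = 2 × 5040 = 10080.

10080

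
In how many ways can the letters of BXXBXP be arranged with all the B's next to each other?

20

Treat the 2 copies of B as a single block. The multiset to arrange is then {BB, P, X, X, X}, 5 items in all.
That gives (5)!/(3!) = 20 arrangements.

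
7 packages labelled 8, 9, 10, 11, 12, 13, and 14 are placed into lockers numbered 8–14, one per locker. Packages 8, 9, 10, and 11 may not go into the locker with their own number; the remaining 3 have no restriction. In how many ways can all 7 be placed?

2790

Let Aᵢ (for 8 ≤ i ≤ 11) be the placements that put package i in its forbidden locker. Any j of these fix j positions, leaving (7−j)! ways to fill the rest, and there are C(4,j) ways to pick which j.
By inclusion–exclusion, the number of valid placements is Σ_{j=0}^{4} (−1)^j C(4,j)·(7−j)!.
Computing: 5040 − 2880 + 720 − 96 + 6 = 2790.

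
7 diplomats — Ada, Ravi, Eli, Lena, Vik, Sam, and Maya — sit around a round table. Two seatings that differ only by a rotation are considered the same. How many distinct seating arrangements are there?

Seat Ada anywhere (absorbing the rotational symmetry), then permute the other 6: (6)! = 720.

720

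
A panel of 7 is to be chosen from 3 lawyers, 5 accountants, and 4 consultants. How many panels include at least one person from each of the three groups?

747

Total 7-person selections from all 12: C(12,7) = 792.
Subtract selections that omit an entire group: no lawyers → C(9,7) = 36; no accountants → C(7,7) = 1; no consultants → C(8,7) = 8.
Add back selections omitting two groups (i.e. drawn from a single group): C(3,7) + C(5,7) + C(4,7) = 0.
By inclusion–exclusion: 792 − 45 + 0 = 747.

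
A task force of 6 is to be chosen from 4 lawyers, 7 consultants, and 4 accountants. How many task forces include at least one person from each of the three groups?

Total 6-person selections from all 15: C(15,6) = 5005.
Subtract selections that omit an entire group: no lawyers → C(11,6) = 462; no consultants → C(8,6) = 28; no accountants → C(11,6) = 462.
Add back selections omitting two groups (i.e. drawn from a single group): C(4,6) + C(7,6) + C(4,6) = 7.
By inclusion–exclusion: 5005 − 952 + 7 = 4060.

4060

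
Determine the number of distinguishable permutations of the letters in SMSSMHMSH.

SMSSMHMSH has 9 letters with H appearing twice, M appearing 3 times, and S appearing 4 times.
The number of distinct arrangements is 9!/(4!·3!·2!) = 362880/288 = 1260.

1260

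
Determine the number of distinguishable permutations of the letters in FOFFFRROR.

FOFFFRROR has 9 letters with F appearing 4 times, O appearing twice, and R appearing 3 times.
The number of distinct arrangements is 9!/(4!·3!·2!) = 362880/288 = 1260.

1260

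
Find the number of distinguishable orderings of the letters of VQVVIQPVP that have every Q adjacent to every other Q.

840

Treat the 2 copies of Q as a single block. The multiset to arrange is then {QQ, I, P, P, V, V, V, V}, 8 items in all.
That gives (8)!/(4!·2!) = 840 arrangements.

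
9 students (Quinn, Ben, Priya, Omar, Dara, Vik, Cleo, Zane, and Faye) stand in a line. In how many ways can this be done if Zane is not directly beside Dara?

Of the 9! = 362880 arrangements, those with Zane and Dara adjacent number 2 × 8! = 80640 (treat the pair as a block with 2 internal orders).
So 362880 − 80640 = 282240 arrangements keep them apart.

282240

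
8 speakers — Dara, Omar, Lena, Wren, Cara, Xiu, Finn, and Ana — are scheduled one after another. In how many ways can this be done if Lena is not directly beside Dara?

30240

Of the 8! = 40320 arrangements, those with Lena and Dara adjacent number 2 × 7! = 10080 (treat the pair as a block with 2 internal orders).
So 40320 − 10080 = 30240 arrangements keep them apart.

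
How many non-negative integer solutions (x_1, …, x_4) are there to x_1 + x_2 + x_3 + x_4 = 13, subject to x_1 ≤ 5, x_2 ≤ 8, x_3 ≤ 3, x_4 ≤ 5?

By stars and bars, unrestricted non-negative solutions to x_1+…+x_4 = 13 number C(13+3,3) = 560.
Subtract solutions that violate a single cap (substitute x_i' = x_i − (cap_i+1)): x_1 ≥ 6 gives C(10,3) = 120; x_2 ≥ 9 gives C(7,3) = 35; x_3 ≥ 4 gives C(12,3) = 220; x_4 ≥ 6 gives C(10,3) = 120. Together 495.
Add back pairs where two caps are both exceeded: 0 + 20 + 4 + 1 + 0 + 20 = 45.
By inclusion–exclusion the count is 560 − 495 + 45 = 110.

110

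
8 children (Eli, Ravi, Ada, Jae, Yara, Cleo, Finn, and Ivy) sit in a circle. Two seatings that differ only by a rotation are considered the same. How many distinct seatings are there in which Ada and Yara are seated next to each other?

1440

Treat {Ada, Yara} as one unit (2 internal orders) and seat the resulting 7 units around the table: (6)! circular arrangements.
So 2 × (6)! = 2 × 720 = 1440.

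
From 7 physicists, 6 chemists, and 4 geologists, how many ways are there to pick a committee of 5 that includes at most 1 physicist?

1722

Split by how many physicists are chosen (0 through 1).
Sum: C(7,0)·C(10,5) + C(7,1)·C(10,4) = 252 + 1470 = 1722.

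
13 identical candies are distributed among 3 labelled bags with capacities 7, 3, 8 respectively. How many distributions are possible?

Without the upper bounds there are C(15,2) = 105 ways to split 13 among 3 bags.
Subtract solutions that violate a single cap (substitute x_i' = x_i − (cap_i+1)): x_1 ≥ 8 gives C(7,2) = 21; x_2 ≥ 4 gives C(11,2) = 55; x_3 ≥ 9 gives C(6,2) = 15. Together 91.
Add back pairs where two caps are both exceeded: 3 + 0 + 1 = 4.
By inclusion–exclusion the count is 105 − 91 + 4 = 18.

18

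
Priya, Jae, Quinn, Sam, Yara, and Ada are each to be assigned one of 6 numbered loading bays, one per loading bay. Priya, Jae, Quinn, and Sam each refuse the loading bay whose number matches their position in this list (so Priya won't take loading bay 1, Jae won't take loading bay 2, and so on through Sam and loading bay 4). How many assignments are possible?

362

Let Aᵢ (for 1 ≤ i ≤ 4) be the placements that put person i in their forbidden loading bay. Any j of these fix j positions, leaving (6−j)! ways to fill the rest, and there are C(4,j) ways to pick which j.
By inclusion–exclusion, the number of valid placements is Σ_{j=0}^{4} (−1)^j C(4,j)·(6−j)!.
Computing: 720 − 480 + 144 − 24 + 2 = 362.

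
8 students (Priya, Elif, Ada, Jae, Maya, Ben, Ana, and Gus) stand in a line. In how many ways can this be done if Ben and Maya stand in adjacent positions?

Treat {Ben, Maya} as a single unit. There are 7 units to order, and the pair itself can be ordered 2 ways.
That gives 2 × 7! = 2 × 5040 = 10080.

10080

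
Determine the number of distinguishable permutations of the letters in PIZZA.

60

The 5 letters of PIZZA have repeats: Z appearing twice.
So there are 5! / (2!) = 60 distinguishable arrangements.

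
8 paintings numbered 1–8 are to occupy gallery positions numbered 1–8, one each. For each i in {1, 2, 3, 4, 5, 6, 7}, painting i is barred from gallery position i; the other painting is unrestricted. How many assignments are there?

Let Aᵢ (for 1 ≤ i ≤ 7) be the placements that put painting i in its forbidden gallery position. Any j of these fix j positions, leaving (8−j)! ways to fill the rest, and there are C(7,j) ways to pick which j.
By inclusion–exclusion, the number of valid placements is Σ_{j=0}^{7} (−1)^j C(7,j)·(8−j)!.
Computing: 40320 − 35280 + 15120 − 4200 + 840 − 126 + 14 − 1 = 16687.

16687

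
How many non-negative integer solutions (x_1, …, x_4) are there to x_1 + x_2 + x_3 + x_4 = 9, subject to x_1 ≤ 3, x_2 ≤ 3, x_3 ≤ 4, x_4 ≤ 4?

By stars and bars, unrestricted non-negative solutions to x_1+…+x_4 = 9 number C(9+3,3) = 220.
Subtract solutions that violate a single cap (substitute x_i' = x_i − (cap_i+1)): x_1 ≥ 4 gives C(8,3) = 56; x_2 ≥ 4 gives C(8,3) = 56; x_3 ≥ 5 gives C(7,3) = 35; x_4 ≥ 5 gives C(7,3) = 35. Together 182.
Add back pairs where two caps are both exceeded: 4 + 1 + 1 + 1 + 1 + 0 = 8.
By inclusion–exclusion the count is 220 − 182 + 8 = 46.

46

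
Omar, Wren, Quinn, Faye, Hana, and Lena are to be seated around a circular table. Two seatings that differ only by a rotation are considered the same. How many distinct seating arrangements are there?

Fix one person's seat to break rotational symmetry; the remaining 5 people can be arranged in (5)! = 120 ways.

120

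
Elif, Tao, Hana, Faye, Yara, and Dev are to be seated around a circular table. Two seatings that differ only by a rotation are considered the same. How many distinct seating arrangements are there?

120

Seat Elif anywhere (absorbing the rotational symmetry), then permute the other 5: (5)! = 120.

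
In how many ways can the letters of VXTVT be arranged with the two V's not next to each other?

There are 5!/(2!·2!) = 30 arrangements of VXTVT in total.
Arrangements with the V's together: treat VV as one letter, giving (4)!/(2!) = 12.
Subtracting, 30 − 12 = 18 arrangements keep the V's apart.

18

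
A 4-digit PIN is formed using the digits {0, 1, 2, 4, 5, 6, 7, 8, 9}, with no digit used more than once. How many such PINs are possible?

This is a permutation of 4 out of 9: P(9,4) = 9!/5!.
That product is 9 × 8 × 7 × 6 = 3024.

3024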